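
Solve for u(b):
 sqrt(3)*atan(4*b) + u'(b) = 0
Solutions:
 u(b) = C1 - sqrt(3)*(b*atan(4*b) - log(16*b^2 + 1)/8)


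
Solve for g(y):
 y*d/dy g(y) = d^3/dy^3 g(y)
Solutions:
 g(y) = C1 + Integral(C2*airyai(y) + C3*airybi(y), y)


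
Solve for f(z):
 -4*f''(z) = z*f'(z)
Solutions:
 f(z) = C1 + C2*erf(sqrt(2)*z/4)


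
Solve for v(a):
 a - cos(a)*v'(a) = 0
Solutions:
 v(a) = C1 + Integral(a/cos(a), a)


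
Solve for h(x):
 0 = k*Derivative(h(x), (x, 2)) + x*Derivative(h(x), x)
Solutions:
 h(x) = C1 + C2*sqrt(k)*erf(sqrt(2)*x*sqrt(1/k)/2)


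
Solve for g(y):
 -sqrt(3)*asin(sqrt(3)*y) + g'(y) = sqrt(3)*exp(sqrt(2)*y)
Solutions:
 g(y) = C1 + sqrt(3)*(y*asin(sqrt(3)*y) + sqrt(3)*sqrt(1 - 3*y^2)/3) + sqrt(6)*exp(sqrt(2)*y)/2


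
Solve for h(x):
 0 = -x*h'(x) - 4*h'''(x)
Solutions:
 h(x) = C1 + Integral(C2*airyai(-2^(1/3)*x/2) + C3*airybi(-2^(1/3)*x/2), x)


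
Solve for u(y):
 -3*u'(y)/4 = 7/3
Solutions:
 u(y) = C1 - 28*y/9


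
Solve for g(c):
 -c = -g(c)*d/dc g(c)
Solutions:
 g(c) = -sqrt(C1 + c^2)
 g(c) = sqrt(C1 + c^2)


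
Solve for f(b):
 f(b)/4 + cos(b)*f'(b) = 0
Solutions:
 f(b) = C1*(sin(b) - 1)^(1/8)/(sin(b) + 1)^(1/8)


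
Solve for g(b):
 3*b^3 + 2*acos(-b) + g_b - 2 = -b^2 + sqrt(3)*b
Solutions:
 g(b) = C1 - 3*b^4/4 - b^3/3 + sqrt(3)*b^2/2 - 2*b*acos(-b) + 2*b - 2*sqrt(1 - b^2)


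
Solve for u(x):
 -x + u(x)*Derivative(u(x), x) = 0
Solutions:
 u(x) = -sqrt(C1 + x^2)
 u(x) = sqrt(C1 + x^2)


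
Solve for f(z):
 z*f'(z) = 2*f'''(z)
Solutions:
 f(z) = C1 + Integral(C2*airyai(2^(2/3)*z/2) + C3*airybi(2^(2/3)*z/2), z)


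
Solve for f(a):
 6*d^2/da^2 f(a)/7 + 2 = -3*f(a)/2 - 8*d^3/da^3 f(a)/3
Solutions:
 f(a) = C1*exp(a*(-6 + 3*3^(1/3)/(14*sqrt(2422) + 689)^(1/3) + 3^(2/3)*(14*sqrt(2422) + 689)^(1/3))/56)*sin(3*3^(1/6)*a*(-(14*sqrt(2422) + 689)^(1/3) + 3^(2/3)/(14*sqrt(2422) + 689)^(1/3))/56) + C2*exp(a*(-6 + 3*3^(1/3)/(14*sqrt(2422) + 689)^(1/3) + 3^(2/3)*(14*sqrt(2422) + 689)^(1/3))/56)*cos(3*3^(1/6)*a*(-(14*sqrt(2422) + 689)^(1/3) + 3^(2/3)/(14*sqrt(2422) + 689)^(1/3))/56) + C3*exp(-a*(3*3^(1/3)/(14*sqrt(2422) + 689)^(1/3) + 3 + 3^(2/3)*(14*sqrt(2422) + 689)^(1/3))/28) - 4/3


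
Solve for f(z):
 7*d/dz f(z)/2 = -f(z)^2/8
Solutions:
 f(z) = 28/(C1 + z)


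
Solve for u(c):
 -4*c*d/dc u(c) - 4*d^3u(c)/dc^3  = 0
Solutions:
 u(c) = C1 + Integral(C2*airyai(-c) + C3*airybi(-c), c)


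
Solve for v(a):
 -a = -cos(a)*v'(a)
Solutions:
 v(a) = C1 + Integral(a/cos(a), a)


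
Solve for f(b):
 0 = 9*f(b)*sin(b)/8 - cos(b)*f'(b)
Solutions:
 f(b) = C1/cos(b)^(9/8)


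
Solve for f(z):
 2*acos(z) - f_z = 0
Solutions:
 f(z) = C1 + 2*z*acos(z) - 2*sqrt(1 - z^2)


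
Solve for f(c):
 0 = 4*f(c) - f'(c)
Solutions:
 f(c) = C1*exp(4*c)


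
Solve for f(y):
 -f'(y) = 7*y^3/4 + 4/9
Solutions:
 f(y) = C1 - 7*y^4/16 - 4*y/9


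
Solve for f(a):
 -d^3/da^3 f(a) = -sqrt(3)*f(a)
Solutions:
 f(a) = C3*exp(3^(1/6)*a) + (C1*sin(3^(2/3)*a/2) + C2*cos(3^(2/3)*a/2))*exp(-3^(1/6)*a/2)


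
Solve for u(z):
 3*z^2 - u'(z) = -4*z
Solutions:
 u(z) = C1 + z^3 + 2*z^2


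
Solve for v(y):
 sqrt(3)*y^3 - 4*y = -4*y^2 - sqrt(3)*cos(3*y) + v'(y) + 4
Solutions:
 v(y) = C1 + sqrt(3)*y^4/4 + 4*y^3/3 - 2*y^2 - 4*y + sqrt(3)*sin(3*y)/3


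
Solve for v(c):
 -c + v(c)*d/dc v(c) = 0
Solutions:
 v(c) = -sqrt(C1 + c^2)
 v(c) = sqrt(C1 + c^2)


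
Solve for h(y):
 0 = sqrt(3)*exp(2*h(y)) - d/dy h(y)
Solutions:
 h(y) = log(-sqrt(-1/(C1 + sqrt(3)*y))) - log(2)/2
 h(y) = log(-1/(C1 + sqrt(3)*y))/2 - log(2)/2


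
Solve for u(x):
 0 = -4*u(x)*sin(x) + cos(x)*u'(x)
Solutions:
 u(x) = C1/cos(x)^4


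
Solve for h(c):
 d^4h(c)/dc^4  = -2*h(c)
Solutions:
 h(c) = (C1*sin(2^(3/4)*c/2) + C2*cos(2^(3/4)*c/2))*exp(-2^(3/4)*c/2) + (C3*sin(2^(3/4)*c/2) + C4*cos(2^(3/4)*c/2))*exp(2^(3/4)*c/2)


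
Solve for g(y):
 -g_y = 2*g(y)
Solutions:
 g(y) = C1*exp(-2*y)


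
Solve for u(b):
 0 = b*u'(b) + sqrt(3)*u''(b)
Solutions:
 u(b) = C1 + C2*erf(sqrt(2)*3^(3/4)*b/6)


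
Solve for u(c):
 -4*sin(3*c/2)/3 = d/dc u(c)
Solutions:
 u(c) = C1 + 8*cos(3*c/2)/9


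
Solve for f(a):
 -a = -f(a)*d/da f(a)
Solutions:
 f(a) = -sqrt(C1 + a^2)
 f(a) = sqrt(C1 + a^2)


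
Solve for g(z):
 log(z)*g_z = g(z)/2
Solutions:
 g(z) = C1*exp(li(z)/2)


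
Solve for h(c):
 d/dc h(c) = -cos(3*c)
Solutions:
 h(c) = C1 - sin(3*c)/3


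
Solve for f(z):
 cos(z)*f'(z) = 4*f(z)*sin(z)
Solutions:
 f(z) = C1/cos(z)^4


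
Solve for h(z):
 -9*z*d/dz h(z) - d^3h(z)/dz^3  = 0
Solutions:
 h(z) = C1 + Integral(C2*airyai(-3^(2/3)*z) + C3*airybi(-3^(2/3)*z), z)


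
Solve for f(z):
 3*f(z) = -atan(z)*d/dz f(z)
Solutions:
 f(z) = C1*exp(-3*Integral(1/atan(z), z))


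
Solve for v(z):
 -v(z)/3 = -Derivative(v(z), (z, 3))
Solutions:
 v(z) = C3*exp(3^(2/3)*z/3) + (C1*sin(3^(1/6)*z/2) + C2*cos(3^(1/6)*z/2))*exp(-3^(2/3)*z/6)


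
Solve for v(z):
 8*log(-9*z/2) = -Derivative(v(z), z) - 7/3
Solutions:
 v(z) = C1 - 8*z*log(-z) + z*(-16*log(3) + 8*log(2) + 17/3)


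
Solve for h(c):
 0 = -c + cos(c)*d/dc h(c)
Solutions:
 h(c) = C1 + Integral(c/cos(c), c)


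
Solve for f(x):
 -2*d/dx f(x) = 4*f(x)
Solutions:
 f(x) = C1*exp(-2*x)


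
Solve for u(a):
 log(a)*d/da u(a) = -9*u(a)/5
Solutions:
 u(a) = C1*exp(-9*li(a)/5)


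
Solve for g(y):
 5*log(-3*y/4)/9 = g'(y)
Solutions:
 g(y) = C1 + 5*y*log(-y)/9 + 5*y*(-2*log(2) - 1 + log(3))/9


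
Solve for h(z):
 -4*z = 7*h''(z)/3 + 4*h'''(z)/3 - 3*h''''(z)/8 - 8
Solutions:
 h(z) = C1 + C2*z + C3*exp(2*z*(8 - sqrt(190))/9) + C4*exp(2*z*(8 + sqrt(190))/9) - 2*z^3/7 + 108*z^2/49


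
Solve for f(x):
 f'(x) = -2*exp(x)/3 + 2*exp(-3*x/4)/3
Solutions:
 f(x) = C1 - 2*exp(x)/3 - 8*exp(-3*x/4)/9


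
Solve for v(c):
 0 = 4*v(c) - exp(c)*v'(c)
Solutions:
 v(c) = C1*exp(-4*exp(-c))


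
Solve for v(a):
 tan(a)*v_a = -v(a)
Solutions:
 v(a) = C1/sin(a)


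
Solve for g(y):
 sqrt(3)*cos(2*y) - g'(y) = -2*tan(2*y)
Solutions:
 g(y) = C1 - log(cos(2*y)) + sqrt(3)*sin(2*y)/2


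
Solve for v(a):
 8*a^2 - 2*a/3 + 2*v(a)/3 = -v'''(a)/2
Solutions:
 v(a) = C3*exp(-6^(2/3)*a/3) - 12*a^2 + a + (C1*sin(2^(2/3)*3^(1/6)*a/2) + C2*cos(2^(2/3)*3^(1/6)*a/2))*exp(6^(2/3)*a/6)


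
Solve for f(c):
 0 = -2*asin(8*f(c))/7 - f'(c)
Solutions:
 Integral(1/asin(8*_y), (_y, f(c))) = C1 - 2*c/7


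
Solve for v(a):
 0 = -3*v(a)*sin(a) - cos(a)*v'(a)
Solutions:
 v(a) = C1*cos(a)^3


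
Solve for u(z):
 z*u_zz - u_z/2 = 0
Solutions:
 u(z) = C1 + C2*z^(3/2)


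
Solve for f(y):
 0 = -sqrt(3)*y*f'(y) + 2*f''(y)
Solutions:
 f(y) = C1 + C2*erfi(3^(1/4)*y/2)


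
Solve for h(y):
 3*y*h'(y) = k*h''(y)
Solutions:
 h(y) = C1 + C2*erf(sqrt(6)*y*sqrt(-1/k)/2)/sqrt(-1/k)


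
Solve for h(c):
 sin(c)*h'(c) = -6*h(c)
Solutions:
 h(c) = C1*(cos(c)^3 + 3*cos(c)^2 + 3*cos(c) + 1)/(cos(c)^3 - 3*cos(c)^2 + 3*cos(c) - 1)


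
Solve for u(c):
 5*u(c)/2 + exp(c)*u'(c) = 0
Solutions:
 u(c) = C1*exp(5*exp(-c)/2)


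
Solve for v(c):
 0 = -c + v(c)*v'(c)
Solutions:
 v(c) = -sqrt(C1 + c^2)
 v(c) = sqrt(C1 + c^2)


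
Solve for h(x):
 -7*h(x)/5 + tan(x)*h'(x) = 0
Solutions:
 h(x) = C1*sin(x)^(7/5)


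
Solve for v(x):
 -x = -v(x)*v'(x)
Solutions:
 v(x) = -sqrt(C1 + x^2)
 v(x) = sqrt(C1 + x^2)


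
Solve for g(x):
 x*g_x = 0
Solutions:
 g(x) = C1


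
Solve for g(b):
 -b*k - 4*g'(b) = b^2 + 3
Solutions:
 g(b) = C1 - b^3/12 - b^2*k/8 - 3*b/4


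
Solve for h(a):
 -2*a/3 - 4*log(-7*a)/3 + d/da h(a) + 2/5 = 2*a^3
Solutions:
 h(a) = C1 + a^4/2 + a^2/3 + 4*a*log(-a)/3 + 2*a*(-13 + 10*log(7))/15


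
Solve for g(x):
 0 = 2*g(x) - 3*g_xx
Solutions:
 g(x) = C1*exp(-sqrt(6)*x/3) + C2*exp(sqrt(6)*x/3)


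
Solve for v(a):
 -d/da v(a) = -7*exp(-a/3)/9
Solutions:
 v(a) = C1 - 7*exp(-a/3)/3


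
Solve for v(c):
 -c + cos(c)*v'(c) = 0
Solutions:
 v(c) = C1 + Integral(c/cos(c), c)


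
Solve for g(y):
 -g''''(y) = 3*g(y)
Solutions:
 g(y) = (C1*sin(sqrt(2)*3^(1/4)*y/2) + C2*cos(sqrt(2)*3^(1/4)*y/2))*exp(-sqrt(2)*3^(1/4)*y/2) + (C3*sin(sqrt(2)*3^(1/4)*y/2) + C4*cos(sqrt(2)*3^(1/4)*y/2))*exp(sqrt(2)*3^(1/4)*y/2)


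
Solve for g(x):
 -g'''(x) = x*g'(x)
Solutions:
 g(x) = C1 + Integral(C2*airyai(-x) + C3*airybi(-x), x)


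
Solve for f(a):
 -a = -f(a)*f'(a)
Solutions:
 f(a) = -sqrt(C1 + a^2)
 f(a) = sqrt(C1 + a^2)


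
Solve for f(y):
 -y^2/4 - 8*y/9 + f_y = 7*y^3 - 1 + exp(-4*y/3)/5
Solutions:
 f(y) = C1 + 7*y^4/4 + y^3/12 + 4*y^2/9 - y - 3*exp(-4*y/3)/20


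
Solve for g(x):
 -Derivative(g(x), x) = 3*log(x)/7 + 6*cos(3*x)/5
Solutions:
 g(x) = C1 - 3*x*log(x)/7 + 3*x/7 - 2*sin(3*x)/5


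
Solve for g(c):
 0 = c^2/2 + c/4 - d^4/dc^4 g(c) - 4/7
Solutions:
 g(c) = C1 + C2*c + C3*c^2 + C4*c^3 + c^6/720 + c^5/480 - c^4/42


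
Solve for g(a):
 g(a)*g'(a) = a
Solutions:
 g(a) = -sqrt(C1 + a^2)
 g(a) = sqrt(C1 + a^2)


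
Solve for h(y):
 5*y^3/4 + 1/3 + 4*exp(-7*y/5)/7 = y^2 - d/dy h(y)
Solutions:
 h(y) = C1 - 5*y^4/16 + y^3/3 - y/3 + 20*exp(-7*y/5)/49


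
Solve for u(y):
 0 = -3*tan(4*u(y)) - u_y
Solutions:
 u(y) = -asin(C1*exp(-12*y))/4 + pi/4
 u(y) = asin(C1*exp(-12*y))/4


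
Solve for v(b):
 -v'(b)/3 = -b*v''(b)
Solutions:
 v(b) = C1 + C2*b^(4/3)


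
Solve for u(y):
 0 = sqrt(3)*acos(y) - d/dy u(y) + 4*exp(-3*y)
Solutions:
 u(y) = C1 + sqrt(3)*y*acos(y) - sqrt(3)*sqrt(1 - y^2) - 4*exp(-3*y)/3


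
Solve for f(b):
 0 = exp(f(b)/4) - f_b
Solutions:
 f(b) = 4*log(-1/(C1 + b)) + 8*log(2)


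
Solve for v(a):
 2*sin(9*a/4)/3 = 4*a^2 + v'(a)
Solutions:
 v(a) = C1 - 4*a^3/3 - 8*cos(9*a/4)/27


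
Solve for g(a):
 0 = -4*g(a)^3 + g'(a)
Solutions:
 g(a) = -sqrt(2)*sqrt(-1/(C1 + 4*a))/2
 g(a) = sqrt(2)*sqrt(-1/(C1 + 4*a))/2


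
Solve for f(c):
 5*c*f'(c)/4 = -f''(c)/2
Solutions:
 f(c) = C1 + C2*erf(sqrt(5)*c/2)


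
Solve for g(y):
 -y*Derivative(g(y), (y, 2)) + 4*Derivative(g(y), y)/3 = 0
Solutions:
 g(y) = C1 + C2*y^(7/3)


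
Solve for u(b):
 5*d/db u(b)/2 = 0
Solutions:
 u(b) = C1


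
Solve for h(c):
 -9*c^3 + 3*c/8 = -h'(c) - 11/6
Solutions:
 h(c) = C1 + 9*c^4/4 - 3*c^2/16 - 11*c/6


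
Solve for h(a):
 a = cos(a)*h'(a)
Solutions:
 h(a) = C1 + Integral(a/cos(a), a)


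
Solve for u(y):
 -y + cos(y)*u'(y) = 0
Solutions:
 u(y) = C1 + Integral(y/cos(y), y)


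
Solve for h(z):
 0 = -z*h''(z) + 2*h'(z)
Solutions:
 h(z) = C1 + C2*z^3


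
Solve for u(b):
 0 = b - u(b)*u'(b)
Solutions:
 u(b) = -sqrt(C1 + b^2)
 u(b) = sqrt(C1 + b^2)


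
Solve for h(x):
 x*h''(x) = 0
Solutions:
 h(x) = C1 + C2*x


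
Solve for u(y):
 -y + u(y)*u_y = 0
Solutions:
 u(y) = -sqrt(C1 + y^2)
 u(y) = sqrt(C1 + y^2)


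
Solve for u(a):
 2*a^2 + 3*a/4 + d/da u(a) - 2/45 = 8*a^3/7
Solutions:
 u(a) = C1 + 2*a^4/7 - 2*a^3/3 - 3*a^2/8 + 2*a/45


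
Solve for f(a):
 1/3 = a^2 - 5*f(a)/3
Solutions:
 f(a) = 3*a^2/5 - 1/5


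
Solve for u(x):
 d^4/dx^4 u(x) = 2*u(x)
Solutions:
 u(x) = C1*exp(-2^(1/4)*x) + C2*exp(2^(1/4)*x) + C3*sin(2^(1/4)*x) + C4*cos(2^(1/4)*x)


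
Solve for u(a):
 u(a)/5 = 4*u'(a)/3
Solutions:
 u(a) = C1*exp(3*a/20)


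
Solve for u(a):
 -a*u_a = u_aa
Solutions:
 u(a) = C1 + C2*erf(sqrt(2)*a/2)


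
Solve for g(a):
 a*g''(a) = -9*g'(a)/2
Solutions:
 g(a) = C1 + C2/a^(7/2)


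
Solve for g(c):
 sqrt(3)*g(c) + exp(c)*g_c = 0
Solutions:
 g(c) = C1*exp(sqrt(3)*exp(-c))


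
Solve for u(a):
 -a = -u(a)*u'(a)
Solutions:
 u(a) = -sqrt(C1 + a^2)
 u(a) = sqrt(C1 + a^2)


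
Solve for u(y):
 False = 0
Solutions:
 u(y) = C1 + zoo*y - 5*log(cos(3*y/4))/3


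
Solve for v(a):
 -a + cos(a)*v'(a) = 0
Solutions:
 v(a) = C1 + Integral(a/cos(a), a)


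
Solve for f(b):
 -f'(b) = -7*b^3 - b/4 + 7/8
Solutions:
 f(b) = C1 + 7*b^4/4 + b^2/8 - 7*b/8


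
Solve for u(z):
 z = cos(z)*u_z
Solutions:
 u(z) = C1 + Integral(z/cos(z), z)


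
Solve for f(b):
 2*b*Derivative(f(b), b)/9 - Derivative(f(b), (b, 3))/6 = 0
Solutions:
 f(b) = C1 + Integral(C2*airyai(6^(2/3)*b/3) + C3*airybi(6^(2/3)*b/3), b)


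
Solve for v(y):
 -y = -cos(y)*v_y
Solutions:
 v(y) = C1 + Integral(y/cos(y), y)


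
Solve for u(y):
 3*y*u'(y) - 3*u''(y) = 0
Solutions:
 u(y) = C1 + C2*erfi(sqrt(2)*y/2)


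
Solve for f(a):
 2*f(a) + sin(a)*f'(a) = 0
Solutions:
 f(a) = C1*(cos(a) + 1)/(cos(a) - 1)


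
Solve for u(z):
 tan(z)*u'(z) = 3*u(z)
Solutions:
 u(z) = C1*sin(z)^3


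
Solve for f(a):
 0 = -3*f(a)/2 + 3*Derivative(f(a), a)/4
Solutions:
 f(a) = C1*exp(2*a)


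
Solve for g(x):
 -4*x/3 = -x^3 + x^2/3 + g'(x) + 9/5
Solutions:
 g(x) = C1 + x^4/4 - x^3/9 - 2*x^2/3 - 9*x/5


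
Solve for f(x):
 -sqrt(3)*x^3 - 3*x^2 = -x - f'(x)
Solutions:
 f(x) = C1 + sqrt(3)*x^4/4 + x^3 - x^2/2


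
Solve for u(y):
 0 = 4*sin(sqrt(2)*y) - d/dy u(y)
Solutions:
 u(y) = C1 - 2*sqrt(2)*cos(sqrt(2)*y)


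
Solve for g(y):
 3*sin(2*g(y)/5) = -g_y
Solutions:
 3*y + 5*log(cos(2*g(y)/5) - 1)/4 - 5*log(cos(2*g(y)/5) + 1)/4 = C1


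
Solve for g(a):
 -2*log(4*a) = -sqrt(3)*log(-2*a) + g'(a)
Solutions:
 g(a) = C1 - a*(2 - sqrt(3))*log(a) + a*(-4*log(2) - sqrt(3) + sqrt(3)*log(2) + 2 + sqrt(3)*I*pi)


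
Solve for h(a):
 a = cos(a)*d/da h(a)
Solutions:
 h(a) = C1 + Integral(a/cos(a), a)


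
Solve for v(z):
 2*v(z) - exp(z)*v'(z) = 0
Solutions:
 v(z) = C1*exp(-2*exp(-z))


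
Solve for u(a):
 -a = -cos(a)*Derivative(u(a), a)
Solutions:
 u(a) = C1 + Integral(a/cos(a), a)


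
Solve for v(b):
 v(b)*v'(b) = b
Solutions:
 v(b) = -sqrt(C1 + b^2)
 v(b) = sqrt(C1 + b^2)


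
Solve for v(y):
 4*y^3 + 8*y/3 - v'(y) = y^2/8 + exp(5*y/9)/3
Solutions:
 v(y) = C1 + y^4 - y^3/24 + 4*y^2/3 - 3*exp(5*y/9)/5


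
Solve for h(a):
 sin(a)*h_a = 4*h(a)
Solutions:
 h(a) = C1*(cos(a)^2 - 2*cos(a) + 1)/(cos(a)^2 + 2*cos(a) + 1)


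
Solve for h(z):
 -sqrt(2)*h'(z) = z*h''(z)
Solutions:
 h(z) = C1 + C2*z^(1 - sqrt(2))


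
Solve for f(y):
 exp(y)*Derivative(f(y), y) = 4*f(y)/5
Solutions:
 f(y) = C1*exp(-4*exp(-y)/5)


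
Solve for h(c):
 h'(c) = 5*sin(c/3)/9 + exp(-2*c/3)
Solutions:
 h(c) = C1 - 5*cos(c/3)/3 - 3*exp(-2*c/3)/2


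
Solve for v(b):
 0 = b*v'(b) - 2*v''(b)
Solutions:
 v(b) = C1 + C2*erfi(b/2)


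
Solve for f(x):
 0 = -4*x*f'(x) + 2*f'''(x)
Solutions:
 f(x) = C1 + Integral(C2*airyai(2^(1/3)*x) + C3*airybi(2^(1/3)*x), x)


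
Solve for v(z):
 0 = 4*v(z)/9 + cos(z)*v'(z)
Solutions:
 v(z) = C1*(sin(z) - 1)^(2/9)/(sin(z) + 1)^(2/9)


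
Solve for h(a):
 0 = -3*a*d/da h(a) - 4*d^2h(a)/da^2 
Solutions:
 h(a) = C1 + C2*erf(sqrt(6)*a/4)


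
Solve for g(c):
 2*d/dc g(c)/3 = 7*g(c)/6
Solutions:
 g(c) = C1*exp(7*c/4)


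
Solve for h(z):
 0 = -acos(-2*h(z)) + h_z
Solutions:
 Integral(1/acos(-2*_y), (_y, h(z))) = C1 + z


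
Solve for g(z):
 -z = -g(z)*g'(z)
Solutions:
 g(z) = -sqrt(C1 + z^2)
 g(z) = sqrt(C1 + z^2)


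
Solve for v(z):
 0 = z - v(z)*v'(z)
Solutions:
 v(z) = -sqrt(C1 + z^2)
 v(z) = sqrt(C1 + z^2)


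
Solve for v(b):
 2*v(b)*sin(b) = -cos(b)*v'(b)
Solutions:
 v(b) = C1*cos(b)^2


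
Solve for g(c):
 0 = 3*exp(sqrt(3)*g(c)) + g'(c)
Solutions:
 g(c) = sqrt(3)*(2*log(1/(C1 + 3*c)) - log(3))/6


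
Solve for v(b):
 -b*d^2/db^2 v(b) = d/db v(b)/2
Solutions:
 v(b) = C1 + C2*sqrt(b)


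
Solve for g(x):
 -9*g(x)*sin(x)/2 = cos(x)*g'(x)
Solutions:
 g(x) = C1*cos(x)^(9/2)


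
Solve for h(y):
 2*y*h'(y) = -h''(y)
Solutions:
 h(y) = C1 + C2*erf(y)


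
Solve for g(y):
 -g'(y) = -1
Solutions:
 g(y) = C1 + y


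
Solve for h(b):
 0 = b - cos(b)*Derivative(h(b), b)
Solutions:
 h(b) = C1 + Integral(b/cos(b), b)


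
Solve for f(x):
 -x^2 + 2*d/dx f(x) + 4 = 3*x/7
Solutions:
 f(x) = C1 + x^3/6 + 3*x^2/28 - 2*x


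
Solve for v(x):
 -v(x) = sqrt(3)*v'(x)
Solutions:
 v(x) = C1*exp(-sqrt(3)*x/3)


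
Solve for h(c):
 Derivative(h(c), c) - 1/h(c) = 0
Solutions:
 h(c) = -sqrt(C1 + 2*c)
 h(c) = sqrt(C1 + 2*c)


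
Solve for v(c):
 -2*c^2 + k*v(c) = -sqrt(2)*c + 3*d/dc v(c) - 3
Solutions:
 v(c) = C1*exp(c*k/3) + 2*c^2/k - sqrt(2)*c/k + 12*c/k^2 - 3/k - 3*sqrt(2)/k^2 + 36/k^3


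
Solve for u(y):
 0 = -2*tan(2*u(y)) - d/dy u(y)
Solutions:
 u(y) = -asin(C1*exp(-4*y))/2 + pi/2
 u(y) = asin(C1*exp(-4*y))/2


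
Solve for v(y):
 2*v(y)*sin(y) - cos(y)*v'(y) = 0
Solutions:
 v(y) = C1/cos(y)^2


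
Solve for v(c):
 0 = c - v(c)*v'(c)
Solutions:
 v(c) = -sqrt(C1 + c^2)
 v(c) = sqrt(C1 + c^2)


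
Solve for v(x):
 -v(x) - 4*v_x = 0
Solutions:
 v(x) = C1*exp(-x/4)


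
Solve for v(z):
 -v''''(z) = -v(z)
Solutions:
 v(z) = C1*exp(-z) + C2*exp(z) + C3*sin(z) + C4*cos(z)


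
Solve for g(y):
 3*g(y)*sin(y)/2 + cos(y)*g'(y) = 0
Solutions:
 g(y) = C1*cos(y)^(3/2)


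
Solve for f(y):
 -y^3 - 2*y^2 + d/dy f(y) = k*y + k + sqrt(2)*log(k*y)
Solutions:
 f(y) = C1 + k*y^2/2 + y^4/4 + 2*y^3/3 + y*(k - sqrt(2)) + sqrt(2)*y*log(k*y)


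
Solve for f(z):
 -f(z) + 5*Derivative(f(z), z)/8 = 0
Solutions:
 f(z) = C1*exp(8*z/5)


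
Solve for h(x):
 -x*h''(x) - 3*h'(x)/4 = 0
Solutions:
 h(x) = C1 + C2*x^(1/4)


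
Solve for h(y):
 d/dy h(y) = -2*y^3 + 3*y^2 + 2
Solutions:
 h(y) = C1 - y^4/2 + y^3 + 2*y


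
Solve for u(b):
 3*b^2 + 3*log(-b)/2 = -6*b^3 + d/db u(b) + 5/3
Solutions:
 u(b) = C1 + 3*b^4/2 + b^3 + 3*b*log(-b)/2 - 19*b/6


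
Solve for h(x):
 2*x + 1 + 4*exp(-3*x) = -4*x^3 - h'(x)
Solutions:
 h(x) = C1 - x^4 - x^2 - x + 4*exp(-3*x)/3


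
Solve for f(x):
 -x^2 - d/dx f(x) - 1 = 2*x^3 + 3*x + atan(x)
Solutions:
 f(x) = C1 - x^4/2 - x^3/3 - 3*x^2/2 - x*atan(x) - x + log(x^2 + 1)/2


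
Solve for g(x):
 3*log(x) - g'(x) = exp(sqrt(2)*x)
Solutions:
 g(x) = C1 + 3*x*log(x) - 3*x - sqrt(2)*exp(sqrt(2)*x)/2


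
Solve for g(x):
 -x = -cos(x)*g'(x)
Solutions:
 g(x) = C1 + Integral(x/cos(x), x)


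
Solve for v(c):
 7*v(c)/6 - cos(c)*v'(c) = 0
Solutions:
 v(c) = C1*(sin(c) + 1)^(7/12)/(sin(c) - 1)^(7/12)


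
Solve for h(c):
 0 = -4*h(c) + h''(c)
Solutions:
 h(c) = C1*exp(-2*c) + C2*exp(2*c)


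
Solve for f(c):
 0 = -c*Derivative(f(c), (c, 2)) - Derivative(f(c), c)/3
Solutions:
 f(c) = C1 + C2*c^(2/3)


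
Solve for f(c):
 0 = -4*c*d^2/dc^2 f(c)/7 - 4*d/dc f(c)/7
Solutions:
 f(c) = C1 + C2*log(c)


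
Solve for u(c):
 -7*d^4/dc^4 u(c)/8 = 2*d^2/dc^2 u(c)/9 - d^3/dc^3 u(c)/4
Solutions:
 u(c) = C1 + C2*c + (C3*sin(sqrt(103)*c/21) + C4*cos(sqrt(103)*c/21))*exp(c/7)


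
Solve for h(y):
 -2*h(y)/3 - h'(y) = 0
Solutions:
 h(y) = C1*exp(-2*y/3)


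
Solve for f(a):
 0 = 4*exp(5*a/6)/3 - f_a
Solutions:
 f(a) = C1 + 8*exp(5*a/6)/5


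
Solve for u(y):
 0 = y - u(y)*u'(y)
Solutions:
 u(y) = -sqrt(C1 + y^2)
 u(y) = sqrt(C1 + y^2)


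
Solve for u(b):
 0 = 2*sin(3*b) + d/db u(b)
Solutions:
 u(b) = C1 + 2*cos(3*b)/3


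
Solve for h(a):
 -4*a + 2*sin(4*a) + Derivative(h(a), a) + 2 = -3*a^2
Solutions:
 h(a) = C1 - a^3 + 2*a^2 - 2*a + cos(4*a)/2


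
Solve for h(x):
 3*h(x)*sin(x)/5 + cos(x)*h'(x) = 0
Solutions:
 h(x) = C1*cos(x)^(3/5)


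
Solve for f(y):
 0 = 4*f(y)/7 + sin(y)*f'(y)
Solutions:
 f(y) = C1*(cos(y) + 1)^(2/7)/(cos(y) - 1)^(2/7)


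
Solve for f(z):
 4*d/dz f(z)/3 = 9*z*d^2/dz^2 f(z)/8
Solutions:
 f(z) = C1 + C2*z^(59/27)


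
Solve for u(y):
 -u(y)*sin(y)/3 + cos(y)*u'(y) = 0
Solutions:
 u(y) = C1/cos(y)^(1/3)


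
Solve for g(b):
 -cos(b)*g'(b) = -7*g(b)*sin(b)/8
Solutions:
 g(b) = C1/cos(b)^(7/8)


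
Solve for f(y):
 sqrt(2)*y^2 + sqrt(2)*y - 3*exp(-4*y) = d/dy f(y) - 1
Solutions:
 f(y) = C1 + sqrt(2)*y^3/3 + sqrt(2)*y^2/2 + y + 3*exp(-4*y)/4


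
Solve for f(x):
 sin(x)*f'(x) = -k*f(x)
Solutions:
 f(x) = C1*exp(k*(-log(cos(x) - 1) + log(cos(x) + 1))/2)


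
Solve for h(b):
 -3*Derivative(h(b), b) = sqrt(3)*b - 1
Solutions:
 h(b) = C1 - sqrt(3)*b^2/6 + b/3


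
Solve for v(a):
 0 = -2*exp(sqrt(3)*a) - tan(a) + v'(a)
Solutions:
 v(a) = C1 + 2*sqrt(3)*exp(sqrt(3)*a)/3 - log(cos(a))


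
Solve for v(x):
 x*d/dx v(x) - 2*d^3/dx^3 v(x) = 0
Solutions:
 v(x) = C1 + Integral(C2*airyai(2^(2/3)*x/2) + C3*airybi(2^(2/3)*x/2), x)


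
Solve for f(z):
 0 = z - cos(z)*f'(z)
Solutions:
 f(z) = C1 + Integral(z/cos(z), z)


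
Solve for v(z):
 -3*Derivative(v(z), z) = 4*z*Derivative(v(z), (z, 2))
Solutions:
 v(z) = C1 + C2*z^(1/4)


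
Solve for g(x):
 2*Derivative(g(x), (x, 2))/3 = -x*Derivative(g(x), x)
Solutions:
 g(x) = C1 + C2*erf(sqrt(3)*x/2)


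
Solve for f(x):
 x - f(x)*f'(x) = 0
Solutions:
 f(x) = -sqrt(C1 + x^2)
 f(x) = sqrt(C1 + x^2)


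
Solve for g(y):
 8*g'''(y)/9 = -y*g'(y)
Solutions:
 g(y) = C1 + Integral(C2*airyai(-3^(2/3)*y/2) + C3*airybi(-3^(2/3)*y/2), y)


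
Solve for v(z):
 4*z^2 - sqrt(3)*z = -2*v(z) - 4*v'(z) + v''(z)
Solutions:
 v(z) = C1*exp(z*(2 - sqrt(6))) + C2*exp(z*(2 + sqrt(6))) - 2*z^2 + sqrt(3)*z/2 + 8*z - 18 - sqrt(3)


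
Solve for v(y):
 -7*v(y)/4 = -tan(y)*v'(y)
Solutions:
 v(y) = C1*sin(y)^(7/4)


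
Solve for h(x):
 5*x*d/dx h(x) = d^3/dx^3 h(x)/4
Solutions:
 h(x) = C1 + Integral(C2*airyai(20^(1/3)*x) + C3*airybi(20^(1/3)*x), x)


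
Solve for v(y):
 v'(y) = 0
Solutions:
 v(y) = C1


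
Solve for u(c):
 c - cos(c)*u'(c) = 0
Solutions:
 u(c) = C1 + Integral(c/cos(c), c)


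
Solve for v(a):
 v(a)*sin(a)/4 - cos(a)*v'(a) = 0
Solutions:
 v(a) = C1/cos(a)^(1/4)


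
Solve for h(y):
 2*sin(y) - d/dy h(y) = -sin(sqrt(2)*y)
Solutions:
 h(y) = C1 - 2*cos(y) - sqrt(2)*cos(sqrt(2)*y)/2


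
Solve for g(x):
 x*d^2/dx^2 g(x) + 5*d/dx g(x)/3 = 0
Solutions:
 g(x) = C1 + C2/x^(2/3)


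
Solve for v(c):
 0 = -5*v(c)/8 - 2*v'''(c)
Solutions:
 v(c) = C3*exp(-2^(2/3)*5^(1/3)*c/4) + (C1*sin(2^(2/3)*sqrt(3)*5^(1/3)*c/8) + C2*cos(2^(2/3)*sqrt(3)*5^(1/3)*c/8))*exp(2^(2/3)*5^(1/3)*c/8)


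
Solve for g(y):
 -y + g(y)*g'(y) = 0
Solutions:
 g(y) = -sqrt(C1 + y^2)
 g(y) = sqrt(C1 + y^2)


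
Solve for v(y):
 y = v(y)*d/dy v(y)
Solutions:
 v(y) = -sqrt(C1 + y^2)
 v(y) = sqrt(C1 + y^2)


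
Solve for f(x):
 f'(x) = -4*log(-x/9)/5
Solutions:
 f(x) = C1 - 4*x*log(-x)/5 + 4*x*(1 + 2*log(3))/5


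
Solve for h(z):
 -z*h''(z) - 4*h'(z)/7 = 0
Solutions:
 h(z) = C1 + C2*z^(3/7)


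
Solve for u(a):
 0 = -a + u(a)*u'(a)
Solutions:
 u(a) = -sqrt(C1 + a^2)
 u(a) = sqrt(C1 + a^2)


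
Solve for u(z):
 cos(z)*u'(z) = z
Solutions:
 u(z) = C1 + Integral(z/cos(z), z)


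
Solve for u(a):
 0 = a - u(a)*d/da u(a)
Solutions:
 u(a) = -sqrt(C1 + a^2)
 u(a) = sqrt(C1 + a^2)


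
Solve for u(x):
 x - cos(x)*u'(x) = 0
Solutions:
 u(x) = C1 + Integral(x/cos(x), x)


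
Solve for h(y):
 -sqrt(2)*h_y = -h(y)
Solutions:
 h(y) = C1*exp(sqrt(2)*y/2)


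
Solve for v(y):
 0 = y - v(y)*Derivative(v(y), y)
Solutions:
 v(y) = -sqrt(C1 + y^2)
 v(y) = sqrt(C1 + y^2)


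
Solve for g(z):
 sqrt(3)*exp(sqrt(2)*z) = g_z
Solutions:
 g(z) = C1 + sqrt(6)*exp(sqrt(2)*z)/2


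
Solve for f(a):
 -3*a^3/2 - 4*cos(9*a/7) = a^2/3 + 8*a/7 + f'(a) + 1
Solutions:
 f(a) = C1 - 3*a^4/8 - a^3/9 - 4*a^2/7 - a - 28*sin(9*a/7)/9


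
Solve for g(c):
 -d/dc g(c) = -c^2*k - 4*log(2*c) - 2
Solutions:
 g(c) = C1 + c^3*k/3 + 4*c*log(c) - 2*c + c*log(16)


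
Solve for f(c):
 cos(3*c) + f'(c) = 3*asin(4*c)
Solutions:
 f(c) = C1 + 3*c*asin(4*c) + 3*sqrt(1 - 16*c^2)/4 - sin(3*c)/3


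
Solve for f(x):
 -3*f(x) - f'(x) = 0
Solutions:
 f(x) = C1*exp(-3*x)


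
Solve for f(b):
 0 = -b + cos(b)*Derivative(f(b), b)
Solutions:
 f(b) = C1 + Integral(b/cos(b), b)


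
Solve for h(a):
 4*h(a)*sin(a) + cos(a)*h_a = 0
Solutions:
 h(a) = C1*cos(a)^4


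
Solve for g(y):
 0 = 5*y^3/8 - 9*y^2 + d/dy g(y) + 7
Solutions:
 g(y) = C1 - 5*y^4/32 + 3*y^3 - 7*y


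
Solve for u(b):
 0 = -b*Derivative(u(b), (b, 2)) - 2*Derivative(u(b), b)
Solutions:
 u(b) = C1 + C2/b


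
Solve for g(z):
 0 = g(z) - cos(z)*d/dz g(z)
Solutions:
 g(z) = C1*sqrt(sin(z) + 1)/sqrt(sin(z) - 1)


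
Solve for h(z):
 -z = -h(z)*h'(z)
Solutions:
 h(z) = -sqrt(C1 + z^2)
 h(z) = sqrt(C1 + z^2)


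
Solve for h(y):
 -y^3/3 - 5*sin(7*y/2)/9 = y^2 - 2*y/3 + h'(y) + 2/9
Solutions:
 h(y) = C1 - y^4/12 - y^3/3 + y^2/3 - 2*y/9 + 10*cos(7*y/2)/63


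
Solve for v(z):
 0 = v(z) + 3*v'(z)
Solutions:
 v(z) = C1*exp(-z/3)


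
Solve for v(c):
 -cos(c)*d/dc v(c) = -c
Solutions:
 v(c) = C1 + Integral(c/cos(c), c)


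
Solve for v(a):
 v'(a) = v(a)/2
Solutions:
 v(a) = C1*exp(a/2)


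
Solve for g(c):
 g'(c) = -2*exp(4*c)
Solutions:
 g(c) = C1 - exp(4*c)/2


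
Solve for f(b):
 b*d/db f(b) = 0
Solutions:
 f(b) = C1


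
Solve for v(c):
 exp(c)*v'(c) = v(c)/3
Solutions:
 v(c) = C1*exp(-exp(-c)/3)


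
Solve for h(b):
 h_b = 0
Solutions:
 h(b) = C1


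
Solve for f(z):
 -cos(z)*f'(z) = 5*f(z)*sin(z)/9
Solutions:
 f(z) = C1*cos(z)^(5/9)


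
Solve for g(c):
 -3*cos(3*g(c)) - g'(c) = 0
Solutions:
 g(c) = -asin((C1 + exp(18*c))/(C1 - exp(18*c)))/3 + pi/3
 g(c) = asin((C1 + exp(18*c))/(C1 - exp(18*c)))/3


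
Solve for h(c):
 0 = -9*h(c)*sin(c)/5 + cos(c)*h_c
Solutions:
 h(c) = C1/cos(c)^(9/5)


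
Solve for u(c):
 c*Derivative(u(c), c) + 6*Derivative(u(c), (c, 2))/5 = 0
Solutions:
 u(c) = C1 + C2*erf(sqrt(15)*c/6)


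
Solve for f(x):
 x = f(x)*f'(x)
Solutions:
 f(x) = -sqrt(C1 + x^2)
 f(x) = sqrt(C1 + x^2)


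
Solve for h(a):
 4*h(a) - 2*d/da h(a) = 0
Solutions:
 h(a) = C1*exp(2*a)


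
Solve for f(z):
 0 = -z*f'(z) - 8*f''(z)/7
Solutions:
 f(z) = C1 + C2*erf(sqrt(7)*z/4)


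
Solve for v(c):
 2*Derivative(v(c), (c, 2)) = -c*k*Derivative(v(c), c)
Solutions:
 v(c) = Piecewise((-sqrt(pi)*C1*erf(c*sqrt(k)/2)/sqrt(k) - C2, (k > 0) | (k < 0)), (-C1*c - C2, True))


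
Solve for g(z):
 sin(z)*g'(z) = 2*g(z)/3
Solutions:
 g(z) = C1*(cos(z) - 1)^(1/3)/(cos(z) + 1)^(1/3)


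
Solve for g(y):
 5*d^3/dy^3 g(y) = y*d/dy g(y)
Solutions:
 g(y) = C1 + Integral(C2*airyai(5^(2/3)*y/5) + C3*airybi(5^(2/3)*y/5), y)


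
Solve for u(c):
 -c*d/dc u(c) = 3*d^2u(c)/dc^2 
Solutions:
 u(c) = C1 + C2*erf(sqrt(6)*c/6)


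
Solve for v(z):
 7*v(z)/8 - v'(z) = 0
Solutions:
 v(z) = C1*exp(7*z/8)


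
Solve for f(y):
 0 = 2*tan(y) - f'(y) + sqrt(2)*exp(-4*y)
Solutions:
 f(y) = C1 + log(tan(y)^2 + 1) - sqrt(2)*exp(-4*y)/4


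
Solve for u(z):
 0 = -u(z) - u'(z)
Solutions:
 u(z) = C1*exp(-z)


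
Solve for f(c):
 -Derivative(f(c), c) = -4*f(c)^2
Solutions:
 f(c) = -1/(C1 + 4*c)


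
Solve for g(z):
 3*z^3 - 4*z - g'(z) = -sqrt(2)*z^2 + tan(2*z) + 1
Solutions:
 g(z) = C1 + 3*z^4/4 + sqrt(2)*z^3/3 - 2*z^2 - z + log(cos(2*z))/2


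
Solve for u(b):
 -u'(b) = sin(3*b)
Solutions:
 u(b) = C1 + cos(3*b)/3


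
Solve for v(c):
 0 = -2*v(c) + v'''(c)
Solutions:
 v(c) = C3*exp(2^(1/3)*c) + (C1*sin(2^(1/3)*sqrt(3)*c/2) + C2*cos(2^(1/3)*sqrt(3)*c/2))*exp(-2^(1/3)*c/2)


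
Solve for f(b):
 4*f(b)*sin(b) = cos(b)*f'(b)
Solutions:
 f(b) = C1/cos(b)^4


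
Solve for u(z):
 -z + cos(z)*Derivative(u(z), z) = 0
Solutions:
 u(z) = C1 + Integral(z/cos(z), z)


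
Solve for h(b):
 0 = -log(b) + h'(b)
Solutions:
 h(b) = C1 + b*log(b) - b


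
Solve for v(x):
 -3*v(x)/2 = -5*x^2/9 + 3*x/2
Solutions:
 v(x) = x*(10*x - 27)/27


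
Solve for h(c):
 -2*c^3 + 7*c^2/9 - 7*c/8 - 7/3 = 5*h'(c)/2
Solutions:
 h(c) = C1 - c^4/5 + 14*c^3/135 - 7*c^2/40 - 14*c/15


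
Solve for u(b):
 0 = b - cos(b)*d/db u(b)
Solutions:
 u(b) = C1 + Integral(b/cos(b), b)


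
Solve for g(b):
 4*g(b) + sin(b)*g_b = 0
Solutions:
 g(b) = C1*(cos(b)^2 + 2*cos(b) + 1)/(cos(b)^2 - 2*cos(b) + 1)


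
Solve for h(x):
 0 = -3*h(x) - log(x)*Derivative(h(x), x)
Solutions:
 h(x) = C1*exp(-3*li(x))


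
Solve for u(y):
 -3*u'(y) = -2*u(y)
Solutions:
 u(y) = C1*exp(2*y/3)


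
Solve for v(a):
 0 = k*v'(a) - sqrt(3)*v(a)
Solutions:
 v(a) = C1*exp(sqrt(3)*a/k)


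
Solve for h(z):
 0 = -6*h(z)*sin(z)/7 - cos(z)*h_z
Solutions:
 h(z) = C1*cos(z)^(6/7)


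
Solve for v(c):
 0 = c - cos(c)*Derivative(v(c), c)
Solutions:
 v(c) = C1 + Integral(c/cos(c), c)


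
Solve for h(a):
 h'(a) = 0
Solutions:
 h(a) = C1


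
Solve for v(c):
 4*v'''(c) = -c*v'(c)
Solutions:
 v(c) = C1 + Integral(C2*airyai(-2^(1/3)*c/2) + C3*airybi(-2^(1/3)*c/2), c)


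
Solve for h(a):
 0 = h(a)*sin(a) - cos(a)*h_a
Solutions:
 h(a) = C1/cos(a)


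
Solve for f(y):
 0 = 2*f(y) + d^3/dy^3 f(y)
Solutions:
 f(y) = C3*exp(-2^(1/3)*y) + (C1*sin(2^(1/3)*sqrt(3)*y/2) + C2*cos(2^(1/3)*sqrt(3)*y/2))*exp(2^(1/3)*y/2)


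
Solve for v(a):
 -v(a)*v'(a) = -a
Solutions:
 v(a) = -sqrt(C1 + a^2)
 v(a) = sqrt(C1 + a^2)


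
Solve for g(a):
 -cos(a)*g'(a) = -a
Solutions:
 g(a) = C1 + Integral(a/cos(a), a)


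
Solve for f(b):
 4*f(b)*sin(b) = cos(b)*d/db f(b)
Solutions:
 f(b) = C1/cos(b)^4


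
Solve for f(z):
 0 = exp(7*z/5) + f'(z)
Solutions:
 f(z) = C1 - 5*exp(7*z/5)/7


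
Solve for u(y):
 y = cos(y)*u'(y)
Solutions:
 u(y) = C1 + Integral(y/cos(y), y)


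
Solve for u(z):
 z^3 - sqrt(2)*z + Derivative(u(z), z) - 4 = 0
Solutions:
 u(z) = C1 - z^4/4 + sqrt(2)*z^2/2 + 4*z


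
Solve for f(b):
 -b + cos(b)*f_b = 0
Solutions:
 f(b) = C1 + Integral(b/cos(b), b)


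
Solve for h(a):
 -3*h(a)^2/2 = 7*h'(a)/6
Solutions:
 h(a) = 7/(C1 + 9*a)


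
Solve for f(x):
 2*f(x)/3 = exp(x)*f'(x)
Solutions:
 f(x) = C1*exp(-2*exp(-x)/3)


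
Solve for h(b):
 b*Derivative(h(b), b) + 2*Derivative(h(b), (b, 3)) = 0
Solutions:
 h(b) = C1 + Integral(C2*airyai(-2^(2/3)*b/2) + C3*airybi(-2^(2/3)*b/2), b)


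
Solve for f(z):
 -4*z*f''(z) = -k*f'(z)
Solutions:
 f(z) = C1 + z^(re(k)/4 + 1)*(C2*sin(log(z)*Abs(im(k))/4) + C3*cos(log(z)*im(k)/4))


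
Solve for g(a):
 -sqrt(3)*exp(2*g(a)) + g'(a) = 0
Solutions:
 g(a) = log(-sqrt(-1/(C1 + sqrt(3)*a))) - log(2)/2
 g(a) = log(-1/(C1 + sqrt(3)*a))/2 - log(2)/2


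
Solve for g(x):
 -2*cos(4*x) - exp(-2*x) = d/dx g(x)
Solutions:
 g(x) = C1 - sin(4*x)/2 + exp(-2*x)/2


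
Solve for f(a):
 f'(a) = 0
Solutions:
 f(a) = C1


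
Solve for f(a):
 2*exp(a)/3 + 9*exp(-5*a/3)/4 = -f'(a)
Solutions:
 f(a) = C1 - 2*exp(a)/3 + 27*exp(-5*a/3)/20


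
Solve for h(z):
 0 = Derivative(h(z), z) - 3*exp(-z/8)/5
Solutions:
 h(z) = C1 - 24*exp(-z/8)/5


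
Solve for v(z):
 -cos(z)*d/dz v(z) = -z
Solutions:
 v(z) = C1 + Integral(z/cos(z), z)


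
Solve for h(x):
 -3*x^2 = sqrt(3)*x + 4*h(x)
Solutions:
 h(x) = x*(-3*x - sqrt(3))/4


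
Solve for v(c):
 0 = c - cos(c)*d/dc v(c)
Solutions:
 v(c) = C1 + Integral(c/cos(c), c)


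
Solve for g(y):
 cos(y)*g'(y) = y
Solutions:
 g(y) = C1 + Integral(y/cos(y), y)


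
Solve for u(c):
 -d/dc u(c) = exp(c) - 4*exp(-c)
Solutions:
 u(c) = C1 - exp(c) - 4*exp(-c)


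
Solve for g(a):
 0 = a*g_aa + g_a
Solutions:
 g(a) = C1 + C2*log(a)


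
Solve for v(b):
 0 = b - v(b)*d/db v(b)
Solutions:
 v(b) = -sqrt(C1 + b^2)
 v(b) = sqrt(C1 + b^2)


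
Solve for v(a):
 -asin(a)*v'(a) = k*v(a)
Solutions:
 v(a) = C1*exp(-k*Integral(1/asin(a), a))


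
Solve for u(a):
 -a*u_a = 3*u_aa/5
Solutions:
 u(a) = C1 + C2*erf(sqrt(30)*a/6)


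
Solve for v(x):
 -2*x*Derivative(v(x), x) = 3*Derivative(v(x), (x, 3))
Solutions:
 v(x) = C1 + Integral(C2*airyai(-2^(1/3)*3^(2/3)*x/3) + C3*airybi(-2^(1/3)*3^(2/3)*x/3), x)


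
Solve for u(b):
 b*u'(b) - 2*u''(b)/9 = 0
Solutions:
 u(b) = C1 + C2*erfi(3*b/2)


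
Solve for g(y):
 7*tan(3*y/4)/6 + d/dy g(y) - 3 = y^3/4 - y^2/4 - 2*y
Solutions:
 g(y) = C1 + y^4/16 - y^3/12 - y^2 + 3*y + 14*log(cos(3*y/4))/9


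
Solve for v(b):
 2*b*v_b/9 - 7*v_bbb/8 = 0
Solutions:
 v(b) = C1 + Integral(C2*airyai(2*294^(1/3)*b/21) + C3*airybi(2*294^(1/3)*b/21), b)


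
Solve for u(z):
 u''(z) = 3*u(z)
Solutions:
 u(z) = C1*exp(-sqrt(3)*z) + C2*exp(sqrt(3)*z)


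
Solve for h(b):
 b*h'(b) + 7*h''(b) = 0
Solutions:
 h(b) = C1 + C2*erf(sqrt(14)*b/14)


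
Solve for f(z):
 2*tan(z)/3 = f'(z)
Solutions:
 f(z) = C1 - 2*log(cos(z))/3


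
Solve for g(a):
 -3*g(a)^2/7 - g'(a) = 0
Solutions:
 g(a) = 7/(C1 + 3*a)


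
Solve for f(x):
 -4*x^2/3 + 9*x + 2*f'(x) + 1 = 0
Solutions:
 f(x) = C1 + 2*x^3/9 - 9*x^2/4 - x/2


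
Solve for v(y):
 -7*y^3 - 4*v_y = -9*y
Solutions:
 v(y) = C1 - 7*y^4/16 + 9*y^2/8


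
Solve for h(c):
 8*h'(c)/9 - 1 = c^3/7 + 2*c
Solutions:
 h(c) = C1 + 9*c^4/224 + 9*c^2/8 + 9*c/8


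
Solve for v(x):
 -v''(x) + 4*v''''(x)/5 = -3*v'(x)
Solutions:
 v(x) = C1 + C2*exp(15^(1/3)*x*(15^(1/3)/(sqrt(714) + 27)^(1/3) + (sqrt(714) + 27)^(1/3))/12)*sin(3^(1/6)*5^(1/3)*x*(-3^(2/3)*(sqrt(714) + 27)^(1/3) + 3*5^(1/3)/(sqrt(714) + 27)^(1/3))/12) + C3*exp(15^(1/3)*x*(15^(1/3)/(sqrt(714) + 27)^(1/3) + (sqrt(714) + 27)^(1/3))/12)*cos(3^(1/6)*5^(1/3)*x*(-3^(2/3)*(sqrt(714) + 27)^(1/3) + 3*5^(1/3)/(sqrt(714) + 27)^(1/3))/12) + C4*exp(-15^(1/3)*x*(15^(1/3)/(sqrt(714) + 27)^(1/3) + (sqrt(714) + 27)^(1/3))/6)


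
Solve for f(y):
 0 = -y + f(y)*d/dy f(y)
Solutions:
 f(y) = -sqrt(C1 + y^2)
 f(y) = sqrt(C1 + y^2)


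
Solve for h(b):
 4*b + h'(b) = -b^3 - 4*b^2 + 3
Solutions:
 h(b) = C1 - b^4/4 - 4*b^3/3 - 2*b^2 + 3*b


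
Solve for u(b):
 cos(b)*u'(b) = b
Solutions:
 u(b) = C1 + Integral(b/cos(b), b)


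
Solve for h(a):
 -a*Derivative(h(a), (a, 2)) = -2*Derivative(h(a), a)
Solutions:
 h(a) = C1 + C2*a^3


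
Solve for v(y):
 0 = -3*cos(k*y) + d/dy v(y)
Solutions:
 v(y) = C1 + 3*sin(k*y)/k


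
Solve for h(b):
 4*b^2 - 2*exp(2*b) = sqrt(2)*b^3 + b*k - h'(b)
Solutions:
 h(b) = C1 + sqrt(2)*b^4/4 - 4*b^3/3 + b^2*k/2 + exp(2*b)


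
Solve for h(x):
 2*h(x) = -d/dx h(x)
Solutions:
 h(x) = C1*exp(-2*x)


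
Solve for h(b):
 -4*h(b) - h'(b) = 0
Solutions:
 h(b) = C1*exp(-4*b)


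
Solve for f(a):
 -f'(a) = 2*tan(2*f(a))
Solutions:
 f(a) = -asin(C1*exp(-4*a))/2 + pi/2
 f(a) = asin(C1*exp(-4*a))/2


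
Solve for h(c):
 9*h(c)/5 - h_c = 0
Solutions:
 h(c) = C1*exp(9*c/5)


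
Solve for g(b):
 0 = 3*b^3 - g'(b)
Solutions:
 g(b) = C1 + 3*b^4/4


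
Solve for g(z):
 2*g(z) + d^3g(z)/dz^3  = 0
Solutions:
 g(z) = C3*exp(-2^(1/3)*z) + (C1*sin(2^(1/3)*sqrt(3)*z/2) + C2*cos(2^(1/3)*sqrt(3)*z/2))*exp(2^(1/3)*z/2)


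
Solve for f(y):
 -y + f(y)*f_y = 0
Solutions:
 f(y) = -sqrt(C1 + y^2)
 f(y) = sqrt(C1 + y^2)


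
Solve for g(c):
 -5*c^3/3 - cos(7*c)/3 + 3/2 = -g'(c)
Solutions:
 g(c) = C1 + 5*c^4/12 - 3*c/2 + sin(7*c)/21


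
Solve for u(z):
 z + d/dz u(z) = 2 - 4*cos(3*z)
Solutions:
 u(z) = C1 - z^2/2 + 2*z - 4*sin(3*z)/3


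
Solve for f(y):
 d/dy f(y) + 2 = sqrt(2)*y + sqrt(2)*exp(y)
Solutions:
 f(y) = C1 + sqrt(2)*y^2/2 - 2*y + sqrt(2)*exp(y)


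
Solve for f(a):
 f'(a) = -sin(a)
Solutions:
 f(a) = C1 + cos(a)


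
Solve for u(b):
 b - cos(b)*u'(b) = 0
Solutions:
 u(b) = C1 + Integral(b/cos(b), b)


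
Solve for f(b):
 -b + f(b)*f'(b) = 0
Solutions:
 f(b) = -sqrt(C1 + b^2)
 f(b) = sqrt(C1 + b^2)


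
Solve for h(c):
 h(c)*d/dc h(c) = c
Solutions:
 h(c) = -sqrt(C1 + c^2)
 h(c) = sqrt(C1 + c^2)


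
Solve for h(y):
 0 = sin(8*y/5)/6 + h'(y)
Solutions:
 h(y) = C1 + 5*cos(8*y/5)/48


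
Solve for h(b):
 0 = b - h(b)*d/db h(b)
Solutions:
 h(b) = -sqrt(C1 + b^2)
 h(b) = sqrt(C1 + b^2)


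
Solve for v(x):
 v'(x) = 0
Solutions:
 v(x) = C1


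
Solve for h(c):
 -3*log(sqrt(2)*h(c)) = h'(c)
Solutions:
 2*Integral(1/(2*log(_y) + log(2)), (_y, h(c)))/3 = C1 - c


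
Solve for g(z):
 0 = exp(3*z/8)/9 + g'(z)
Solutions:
 g(z) = C1 - 8*exp(3*z/8)/27


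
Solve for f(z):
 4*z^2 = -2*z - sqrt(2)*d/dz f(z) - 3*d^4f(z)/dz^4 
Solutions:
 f(z) = C1 + C4*exp(-2^(1/6)*3^(2/3)*z/3) - 2*sqrt(2)*z^3/3 - sqrt(2)*z^2/2 + (C2*sin(6^(1/6)*z/2) + C3*cos(6^(1/6)*z/2))*exp(2^(1/6)*3^(2/3)*z/6)


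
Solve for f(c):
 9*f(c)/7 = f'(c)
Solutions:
 f(c) = C1*exp(9*c/7)


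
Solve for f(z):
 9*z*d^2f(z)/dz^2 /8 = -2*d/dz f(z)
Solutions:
 f(z) = C1 + C2/z^(7/9)


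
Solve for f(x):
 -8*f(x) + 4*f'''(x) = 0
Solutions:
 f(x) = C3*exp(2^(1/3)*x) + (C1*sin(2^(1/3)*sqrt(3)*x/2) + C2*cos(2^(1/3)*sqrt(3)*x/2))*exp(-2^(1/3)*x/2)


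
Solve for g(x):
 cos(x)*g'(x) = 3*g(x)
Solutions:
 g(x) = C1*(sin(x) + 1)^(3/2)/(sin(x) - 1)^(3/2)


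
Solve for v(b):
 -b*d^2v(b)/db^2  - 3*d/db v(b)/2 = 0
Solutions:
 v(b) = C1 + C2/sqrt(b)


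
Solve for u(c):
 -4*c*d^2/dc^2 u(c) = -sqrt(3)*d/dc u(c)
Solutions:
 u(c) = C1 + C2*c^(sqrt(3)/4 + 1)


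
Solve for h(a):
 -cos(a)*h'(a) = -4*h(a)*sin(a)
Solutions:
 h(a) = C1/cos(a)^4


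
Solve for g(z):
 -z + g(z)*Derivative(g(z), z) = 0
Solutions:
 g(z) = -sqrt(C1 + z^2)
 g(z) = sqrt(C1 + z^2)


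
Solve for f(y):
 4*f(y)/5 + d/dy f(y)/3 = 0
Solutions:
 f(y) = C1*exp(-12*y/5)


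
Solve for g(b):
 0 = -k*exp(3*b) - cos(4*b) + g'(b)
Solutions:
 g(b) = C1 + k*exp(3*b)/3 + sin(4*b)/4


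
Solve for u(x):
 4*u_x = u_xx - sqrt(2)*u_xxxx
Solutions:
 u(x) = C1 + C2*exp(3^(1/3)*x*(sqrt(2)*3^(1/3)/(sqrt(3)*sqrt(216 - sqrt(2))/2 + 9*sqrt(2))^(1/3) + 2*(sqrt(3)*sqrt(216 - sqrt(2))/2 + 9*sqrt(2))^(1/3))/12)*sin(x*(-3*sqrt(6)/(3*sqrt(3)*sqrt(216 - sqrt(2))/2 + 27*sqrt(2))^(1/3) + 2*sqrt(3)*(3*sqrt(3)*sqrt(216 - sqrt(2))/2 + 27*sqrt(2))^(1/3))/12) + C3*exp(3^(1/3)*x*(sqrt(2)*3^(1/3)/(sqrt(3)*sqrt(216 - sqrt(2))/2 + 9*sqrt(2))^(1/3) + 2*(sqrt(3)*sqrt(216 - sqrt(2))/2 + 9*sqrt(2))^(1/3))/12)*cos(x*(-3*sqrt(6)/(3*sqrt(3)*sqrt(216 - sqrt(2))/2 + 27*sqrt(2))^(1/3) + 2*sqrt(3)*(3*sqrt(3)*sqrt(216 - sqrt(2))/2 + 27*sqrt(2))^(1/3))/12) + C4*exp(-3^(1/3)*x*(sqrt(2)*3^(1/3)/(sqrt(3)*sqrt(216 - sqrt(2))/2 + 9*sqrt(2))^(1/3) + 2*(sqrt(3)*sqrt(216 - sqrt(2))/2 + 9*sqrt(2))^(1/3))/6)


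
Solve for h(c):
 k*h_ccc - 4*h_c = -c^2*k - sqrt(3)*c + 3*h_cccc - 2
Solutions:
 h(c) = C1 + C2*exp(c*(-k^2/(-k^3/27 + sqrt(-k^6 + (486 - k^3)^2)/27 + 18)^(1/3) + 3*k - 9*(-k^3/27 + sqrt(-k^6 + (486 - k^3)^2)/27 + 18)^(1/3))/27) + C3*exp(c*(-4*k^2/((-1 + sqrt(3)*I)*(-k^3/27 + sqrt(-k^6 + (486 - k^3)^2)/27 + 18)^(1/3)) + 6*k + 9*(-k^3/27 + sqrt(-k^6 + (486 - k^3)^2)/27 + 18)^(1/3) - 9*sqrt(3)*I*(-k^3/27 + sqrt(-k^6 + (486 - k^3)^2)/27 + 18)^(1/3))/54) + C4*exp(c*(4*k^2/((1 + sqrt(3)*I)*(-k^3/27 + sqrt(-k^6 + (486 - k^3)^2)/27 + 18)^(1/3)) + 6*k + 9*(-k^3/27 + sqrt(-k^6 + (486 - k^3)^2)/27 + 18)^(1/3) + 9*sqrt(3)*I*(-k^3/27 + sqrt(-k^6 + (486 - k^3)^2)/27 + 18)^(1/3))/54) + c^3*k/12 + sqrt(3)*c^2/8 + c*k^2/8 + c/2


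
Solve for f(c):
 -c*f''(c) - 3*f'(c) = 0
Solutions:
 f(c) = C1 + C2/c^2


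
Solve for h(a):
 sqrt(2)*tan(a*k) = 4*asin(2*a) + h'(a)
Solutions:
 h(a) = C1 - 4*a*asin(2*a) - 2*sqrt(1 - 4*a^2) + sqrt(2)*Piecewise((-log(cos(a*k))/k, Ne(k, 0)), (0, True))
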